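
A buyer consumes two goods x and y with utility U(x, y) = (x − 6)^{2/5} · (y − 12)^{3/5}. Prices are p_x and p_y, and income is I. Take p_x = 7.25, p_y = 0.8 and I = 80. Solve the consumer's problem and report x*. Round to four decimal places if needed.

x* = 7.4841

MRS = (2/3)·(y−12)/(x−6). Tangency with p_x/p_y gives y−12 = (3/2)·(p_x/p_y)·(x−6).
Substituting into the budget: x* = 6 + 0.4·(I − 6·p_x − 12·p_y)/p_x, and y* = 12 + 0.6·(…)/p_y.
Discretionary income = 80 − 6·7.25 − 12·0.8 = 26.9; x* = 6 + 0.4·26.9/7.25 = 7.4841.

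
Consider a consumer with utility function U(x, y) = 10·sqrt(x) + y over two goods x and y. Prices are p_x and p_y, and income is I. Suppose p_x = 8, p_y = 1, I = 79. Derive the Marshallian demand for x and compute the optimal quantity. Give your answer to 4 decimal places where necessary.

x* = 0.3906

Utility is quasi-linear in y; the FOC for x is 5/√x = p_x/p_y.
Solve: √x = 5·p_y/p_x, so x*(p_x,p_y) = (5·p_y/p_x)², and y* = (I − p_x·x*)/p_y.
Plugging in: x* = (5·1/8)² = 0.3906.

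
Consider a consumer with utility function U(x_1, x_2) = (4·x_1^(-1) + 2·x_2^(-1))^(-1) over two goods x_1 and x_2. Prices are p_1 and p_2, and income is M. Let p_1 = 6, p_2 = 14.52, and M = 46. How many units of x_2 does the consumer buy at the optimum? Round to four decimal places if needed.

MRS = MU_x_1/MU_x_2 = 2·(x_2/x_1)^(2). Set equal to p_1/p_2.
Hence x_2/x_1 = ((1/2)·p_1/p_2)^(1/(2)), i.e. raised to the 0.5 power.
Substitute x_2 = (x_2/x_1)·x_1 into the budget: x_1* = M/(p_1 + p_2·(x_2/x_1)).
Numerically x_2/x_1 = 0.454545, so x_1* = 46/(6 + 14.52·0.454545) = 3.6508 and x_2* = 0.454545·3.6508 = 1.6595.

x_2* = 1.6595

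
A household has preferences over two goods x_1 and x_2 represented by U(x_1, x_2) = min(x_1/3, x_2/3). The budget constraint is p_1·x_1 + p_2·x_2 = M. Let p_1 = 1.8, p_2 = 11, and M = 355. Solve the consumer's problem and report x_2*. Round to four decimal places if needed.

x_2* = 27.7344

Here 3·1.8 + 3·11 = 38.4, giving x_2* = 27.7344.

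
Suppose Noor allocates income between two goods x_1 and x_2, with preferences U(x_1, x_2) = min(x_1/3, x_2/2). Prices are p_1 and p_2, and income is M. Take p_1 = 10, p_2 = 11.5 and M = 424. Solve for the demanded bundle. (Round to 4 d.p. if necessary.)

Leontief preferences: the optimum is at the kink where x_1/3 = x_2/2, i.e. x_2 = (2/3)·x_1.
Budget: p_1·x_1 + p_2·(2/3)·x_1 = M, so (3·p_1 + 2·p_2)·x_1 = 3·M.
Demand: x_1*(p_1,p_2,M) = 3·M/(3·p_1 + 2·p_2), x_2* = 2·M/(3·p_1 + 2·p_2).
Here 3·10 + 2·11.5 = 53, giving x_1* = 24 and x_2* = 16.

x_1* = 24, x_2* = 16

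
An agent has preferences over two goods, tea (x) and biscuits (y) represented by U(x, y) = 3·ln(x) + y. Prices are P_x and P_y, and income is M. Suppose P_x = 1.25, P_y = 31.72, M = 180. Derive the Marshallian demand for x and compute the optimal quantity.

Set MRS = P_x/P_y: (3/x)/1 = P_x/P_y.
So x*(P_x,P_y) = 3·P_y/P_x, independent of income; and y* = (M − 3·P_y)/P_y.
At the given prices: x* = 3·31.72/1.25 = 76.128.

x* = 76.128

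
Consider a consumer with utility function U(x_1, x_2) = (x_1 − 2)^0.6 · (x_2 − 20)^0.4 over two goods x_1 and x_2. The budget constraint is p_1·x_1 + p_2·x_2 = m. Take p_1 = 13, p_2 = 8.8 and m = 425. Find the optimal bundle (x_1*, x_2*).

x_1* = 12.2923, x_2* = 30.1364

MRS = (3/2)·(x_2−20)/(x_1−2). Tangency with p_1/p_2 gives x_2−20 = (2/3)·(p_1/p_2)·(x_1−2).
After buying the subsistence bundle (2, 20), a share 0.6 of the remaining income goes to x_1: x_1* = 2 + 0.6·(m − 2p_1 − 20p_2)/p_1.
Discretionary income = 425 − 2·13 − 20·8.8 = 223; x_1* = 2 + 0.6·223/13 = 12.2923; x_2* = 20 + 0.4·223/8.8 = 30.1364.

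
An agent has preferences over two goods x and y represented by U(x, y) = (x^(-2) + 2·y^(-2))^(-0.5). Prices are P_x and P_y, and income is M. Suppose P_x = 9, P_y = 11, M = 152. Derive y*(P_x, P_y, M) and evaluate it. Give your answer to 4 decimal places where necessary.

y* = 8.1556

Numerically y/x = 1.178401, so x* = 152/(9 + 11·1.178401) = 6.9209 and y* = 1.178401·6.9209 = 8.1556.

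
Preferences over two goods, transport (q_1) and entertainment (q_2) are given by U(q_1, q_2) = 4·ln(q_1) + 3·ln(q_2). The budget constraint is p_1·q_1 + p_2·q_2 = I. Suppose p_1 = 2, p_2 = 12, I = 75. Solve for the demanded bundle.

q_1* = 21.4286, q_2* = 2.6786

MU_q_1/MU_q_2 = (4·q_2)/(3·q_1); tangency sets this equal to p_1/p_2.
So 4·p_2·q_2 = 3·p_1·q_1; combined with the budget, a share 4/7 of income goes to q_1.
Demand: q_1*(p_1,p_2,I) = 4/7·I/p_1 and q_2* = 3/7·I/p_2.
At p_1=2, p_2=12, I=75: q_1* = 4/7·75/2 = 21.4286, q_2* = 2.6786.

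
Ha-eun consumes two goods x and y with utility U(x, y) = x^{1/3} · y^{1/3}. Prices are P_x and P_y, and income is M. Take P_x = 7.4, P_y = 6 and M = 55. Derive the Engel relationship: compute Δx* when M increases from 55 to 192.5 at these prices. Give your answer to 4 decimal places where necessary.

MU_x/MU_y = (1/3·y)/(1/3·x); tangency sets this equal to P_x/P_y.
So 1/3·P_y·y = 1/3·P_x·x; combined with the budget, a share 0.5 of income goes to x.
Demand: x*(P_x,P_y,M) = 0.5·M/P_x and y* = 0.5·M/P_y.
At P_x=7.4, P_y=6, M=55: x* = 0.5·55/7.4 = 3.7162.
At M' = 192.5: x* = 13.0068. Change: 13.0068 − 3.7162 = 9.2905.

Δx* = 9.2905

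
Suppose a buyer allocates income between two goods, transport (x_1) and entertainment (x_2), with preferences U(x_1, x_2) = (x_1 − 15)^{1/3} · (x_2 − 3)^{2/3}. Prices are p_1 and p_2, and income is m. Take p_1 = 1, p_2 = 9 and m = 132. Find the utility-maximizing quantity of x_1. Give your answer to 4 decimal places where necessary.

After buying the subsistence bundle (15, 3), a share 1/3 of the remaining income goes to x_1: x_1* = 15 + 1/3·(m − 15p_1 − 3p_2)/p_1.
Discretionary income = 132 − 15·1 − 3·9 = 90; x_1* = 15 + 1/3·90/1 = 45.

x_1* = 45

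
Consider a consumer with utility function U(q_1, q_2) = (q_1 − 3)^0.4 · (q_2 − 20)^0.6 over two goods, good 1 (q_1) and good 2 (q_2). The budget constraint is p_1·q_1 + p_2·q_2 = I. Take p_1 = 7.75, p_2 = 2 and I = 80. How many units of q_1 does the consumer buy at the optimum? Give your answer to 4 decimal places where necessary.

q_1* = 3.8645

This is Cobb-Douglas in (q_1−3, q_2−20): tangency gives 0.4·p_2·(q_2−20) = 0.6·p_1·(q_1−3).
After buying the subsistence bundle (3, 20), a share 0.4 of the remaining income goes to q_1: q_1* = 3 + 0.4·(I − 3p_1 − 20p_2)/p_1.
Discretionary income = 80 − 3·7.75 − 20·2 = 16.75; q_1* = 3 + 0.4·16.75/7.75 = 3.8645.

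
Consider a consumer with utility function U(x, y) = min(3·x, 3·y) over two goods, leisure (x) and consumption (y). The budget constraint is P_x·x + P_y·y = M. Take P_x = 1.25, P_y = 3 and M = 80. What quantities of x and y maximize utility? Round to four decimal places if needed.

With perfect complements, no substitution: consume in ratio x:y = 3:3.
Budget: P_x·x + P_y·x = M, so (3·P_x + 3·P_y)·x = 3·M.
Demand: x*(P_x,P_y,M) = 3·M/(3·P_x + 3·P_y), y* = 3·M/(3·P_x + 3·P_y).
Here 3·1.25 + 3·3 = 12.75, giving x* = 18.8235 and y* = 18.8235.

x* = 18.8235, y* = 18.8235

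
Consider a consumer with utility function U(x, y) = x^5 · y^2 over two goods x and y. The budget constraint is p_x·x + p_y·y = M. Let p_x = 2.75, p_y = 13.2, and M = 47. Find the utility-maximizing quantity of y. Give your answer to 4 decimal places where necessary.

MU_x/MU_y = (5·y)/(2·x); tangency sets this equal to p_x/p_y.
Rearranging, p_y·y = (2/5)·p_x·x. Substituting into the budget gives p_x·x·(1 + (2/5)) = M.
Demand: x*(p_x,p_y,M) = 5/7·M/p_x and y* = 2/7·M/p_y.
At p_x=2.75, p_y=13.2, M=47: y* = 2/7·47/13.2 = 1.0173.

y* = 1.0173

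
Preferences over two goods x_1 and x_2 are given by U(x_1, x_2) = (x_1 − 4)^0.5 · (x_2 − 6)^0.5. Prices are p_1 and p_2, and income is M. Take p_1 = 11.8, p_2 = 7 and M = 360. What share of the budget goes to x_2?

Let x_1' = x_1−4, x_2' = x_2−6. MRS = x_2'/x_1' = p_1/p_2.
After buying the subsistence bundle (4, 6), a share 0.5 of the remaining income goes to x_1: x_1* = 4 + 0.5·(M − 4p_1 − 6p_2)/p_1.
Discretionary income = 360 − 4·11.8 − 6·7 = 270.8; x_1* = 4 + 0.5·270.8/11.8 = 15.4746; x_2* = 6 + 0.5·270.8/7 = 25.3429.
Expenditure on x_2: 7·25.3429 = 177.4; share = 0.4928.

share on x_2 = 0.4928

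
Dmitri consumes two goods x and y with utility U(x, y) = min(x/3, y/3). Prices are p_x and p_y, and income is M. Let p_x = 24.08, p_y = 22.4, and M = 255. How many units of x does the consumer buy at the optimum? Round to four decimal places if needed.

x* = 5.4862

With perfect complements, no substitution: consume in ratio x:y = 3:3.
Budget: p_x·x + p_y·x = M, so (3·p_x + 3·p_y)·x = 3·M.
Demand: x*(p_x,p_y,M) = 3·M/(3·p_x + 3·p_y), y* = 3·M/(3·p_x + 3·p_y).
Here 3·24.08 + 3·22.4 = 139.44, giving x* = 5.4862.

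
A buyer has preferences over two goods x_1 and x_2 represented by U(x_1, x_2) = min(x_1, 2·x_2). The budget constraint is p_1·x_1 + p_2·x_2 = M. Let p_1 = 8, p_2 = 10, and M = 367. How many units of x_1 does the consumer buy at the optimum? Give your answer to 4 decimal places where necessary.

Demand: x_1*(p_1,p_2,M) = 2·M/(2·p_1 + p_2), x_2* = M/(2·p_1 + p_2).
Here 2·8 + 10 = 26, giving x_1* = 28.2308.

x_1* = 28.2308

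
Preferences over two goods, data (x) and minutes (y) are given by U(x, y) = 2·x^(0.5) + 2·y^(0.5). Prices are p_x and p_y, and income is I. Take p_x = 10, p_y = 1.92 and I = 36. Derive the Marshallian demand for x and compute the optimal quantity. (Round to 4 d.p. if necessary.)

With the ratio pinned down, the budget gives x* = I/(p_x + p_y·(y/x)) and y* = (y/x)·x*.
Numerically y/x = 27.126736, so x* = 36/(10 + 1.92·27.126736) = 0.5799.

x* = 0.5799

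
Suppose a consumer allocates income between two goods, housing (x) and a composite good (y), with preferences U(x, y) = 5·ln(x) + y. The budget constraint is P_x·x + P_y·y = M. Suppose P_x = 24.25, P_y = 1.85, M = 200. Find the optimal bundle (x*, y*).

Set MRS = P_x/P_y: (5/x)/1 = P_x/P_y.
So x*(P_x,P_y) = 5·P_y/P_x, independent of income; and y* = (M − 5·P_y)/P_y.
At the given prices: x* = 5·1.85/24.25 = 0.3814, and y* = 103.1081.

x* = 0.3814, y* = 103.1081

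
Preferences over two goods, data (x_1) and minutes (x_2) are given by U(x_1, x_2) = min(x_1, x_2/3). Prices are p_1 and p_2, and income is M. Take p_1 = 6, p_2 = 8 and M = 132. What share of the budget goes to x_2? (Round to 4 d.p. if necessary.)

Demand: x_1*(p_1,p_2,M) = M/(p_1 + 3·p_2), x_2* = 3·M/(p_1 + 3·p_2).
Here 6 + 3·8 = 30, giving x_1* = 4.4 and x_2* = 13.2.
Expenditure on x_2: 8·13.2 = 105.6; share = 0.8.

share on x_2 = 0.8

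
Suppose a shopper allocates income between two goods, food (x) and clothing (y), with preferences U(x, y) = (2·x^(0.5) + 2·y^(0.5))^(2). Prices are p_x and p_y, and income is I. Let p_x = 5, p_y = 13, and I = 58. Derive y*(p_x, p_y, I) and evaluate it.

With the ratio pinned down, the budget gives x* = I/(p_x + p_y·(y/x)) and y* = (y/x)·x*.
Numerically y/x = 0.147929, so x* = 58/(5 + 13·0.147929) = 8.3778 and y* = 0.147929·8.3778 = 1.2393.

y* = 1.2393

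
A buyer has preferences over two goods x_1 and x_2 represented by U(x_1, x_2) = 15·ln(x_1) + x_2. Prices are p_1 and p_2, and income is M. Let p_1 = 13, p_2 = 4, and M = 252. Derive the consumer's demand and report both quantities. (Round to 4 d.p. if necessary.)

Set MRS = p_1/p_2: (15/x_1)/1 = p_1/p_2.
So x_1*(p_1,p_2) = 15·p_2/p_1, independent of income; and x_2* = (M − 15·p_2)/p_2.
At the given prices: x_1* = 15·4/13 = 4.6154, and x_2* = 48.

x_1* = 4.6154, x_2* = 48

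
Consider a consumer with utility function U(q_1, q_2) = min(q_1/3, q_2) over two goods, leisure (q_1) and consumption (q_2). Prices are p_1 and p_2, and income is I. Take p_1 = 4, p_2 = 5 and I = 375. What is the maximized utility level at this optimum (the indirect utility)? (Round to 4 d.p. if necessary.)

With perfect complements, no substitution: consume in ratio q_1:q_2 = 3:1.
Budget: p_1·q_1 + p_2·(1/3)·q_1 = I, so (3·p_1 + p_2)·q_1 = 3·I.
Demand: q_1*(p_1,p_2,I) = 3·I/(3·p_1 + p_2), q_2* = I/(3·p_1 + p_2).
Here 3·4 + 5 = 17, giving q_1* = 66.1765 and q_2* = 22.0588.
Utility at the optimum: U(66.1765, 22.0588) = 22.0588.

V = 22.0588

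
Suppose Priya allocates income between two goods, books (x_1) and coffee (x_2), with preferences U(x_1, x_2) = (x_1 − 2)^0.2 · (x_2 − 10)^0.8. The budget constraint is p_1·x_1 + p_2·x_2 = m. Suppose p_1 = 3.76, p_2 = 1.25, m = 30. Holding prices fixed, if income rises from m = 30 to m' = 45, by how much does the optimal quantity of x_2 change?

Δx_2* = 9.6

Let x_1' = x_1−2, x_2' = x_2−10. MRS = (1/4)·x_2'/x_1' = p_1/p_2.
Substituting into the budget: x_1* = 2 + 0.2·(m − 2·p_1 − 10·p_2)/p_1, and x_2* = 10 + 0.8·(…)/p_2.
Discretionary income = 30 − 2·3.76 − 10·1.25 = 9.98; x_2* = 10 + 0.8·9.98/1.25 = 16.3872.
At m' = 45: x_2* = 25.9872. Change: 25.9872 − 16.3872 = 9.6.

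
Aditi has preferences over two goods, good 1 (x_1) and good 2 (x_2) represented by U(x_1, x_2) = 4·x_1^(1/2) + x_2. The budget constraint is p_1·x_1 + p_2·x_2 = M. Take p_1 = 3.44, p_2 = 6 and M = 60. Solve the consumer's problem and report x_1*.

x_1* = 12.1687

Set MRS = p_1/p_2: 2·x_1^(−1/2) = p_1/p_2.
Thus x_1* = (2·p_2/p_1)² — independent of M — with the rest of income spent on x_2.
Plugging in: x_1* = (2·6/3.44)² = 12.1687.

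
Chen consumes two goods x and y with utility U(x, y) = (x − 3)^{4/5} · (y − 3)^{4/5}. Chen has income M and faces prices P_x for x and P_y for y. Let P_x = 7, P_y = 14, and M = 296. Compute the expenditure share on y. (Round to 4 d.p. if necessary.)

This is Cobb-Douglas in (x−3, y−3): tangency gives 0.8·P_y·(y−3) = 0.8·P_x·(x−3).
Substituting into the budget: x* = 3 + 0.5·(M − 3·P_x − 3·P_y)/P_x, and y* = 3 + 0.5·(…)/P_y.
Discretionary income = 296 − 3·7 − 3·14 = 233; x* = 3 + 0.5·233/7 = 19.6429; y* = 3 + 0.5·233/14 = 11.3214.
Expenditure on y: 14·11.3214 = 158.5; share = 0.5355.

share on y = 0.5355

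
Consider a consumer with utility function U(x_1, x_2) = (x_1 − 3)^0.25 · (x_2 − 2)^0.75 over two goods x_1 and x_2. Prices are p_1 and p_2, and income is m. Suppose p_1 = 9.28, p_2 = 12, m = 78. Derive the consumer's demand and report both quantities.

x_1* = 3.7047, x_2* = 3.635

Substituting into the budget: x_1* = 3 + 0.25·(m − 3·p_1 − 2·p_2)/p_1, and x_2* = 2 + 0.75·(…)/p_2.
Discretionary income = 78 − 3·9.28 − 2·12 = 26.16; x_1* = 3 + 0.25·26.16/9.28 = 3.7047; x_2* = 2 + 0.75·26.16/12 = 3.635.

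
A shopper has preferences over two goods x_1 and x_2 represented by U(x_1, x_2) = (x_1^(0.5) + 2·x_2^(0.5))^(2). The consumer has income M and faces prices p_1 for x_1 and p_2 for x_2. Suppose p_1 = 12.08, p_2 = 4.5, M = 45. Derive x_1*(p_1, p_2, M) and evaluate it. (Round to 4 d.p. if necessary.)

Numerically x_2/x_1 = 28.824968, so x_1* = 45/(12.08 + 4.5·28.824968) = 0.3174.

x_1* = 0.3174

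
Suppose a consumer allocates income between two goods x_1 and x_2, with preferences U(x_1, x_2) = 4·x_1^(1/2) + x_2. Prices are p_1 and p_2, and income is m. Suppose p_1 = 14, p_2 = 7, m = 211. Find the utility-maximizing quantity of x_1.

x_1* = 1

Utility is quasi-linear in x_2; the FOC for x_1 is 2/√x_1 = p_1/p_2.
Thus x_1* = (2·p_2/p_1)² — independent of m — with the rest of income spent on x_2.
Plugging in: x_1* = (2·7/14)² = 1.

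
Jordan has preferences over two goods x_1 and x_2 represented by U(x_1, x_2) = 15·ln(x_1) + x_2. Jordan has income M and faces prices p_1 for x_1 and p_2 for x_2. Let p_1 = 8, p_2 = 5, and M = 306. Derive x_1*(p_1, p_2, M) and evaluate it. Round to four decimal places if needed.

MU_x_1 = 15/x_1, MU_x_2 = 1. Tangency: 15/x_1 = p_1/p_2.
So x_1*(p_1,p_2) = 15·p_2/p_1, independent of income; and x_2* = (M − 15·p_2)/p_2.
At the given prices: x_1* = 15·5/8 = 9.375.

x_1* = 9.375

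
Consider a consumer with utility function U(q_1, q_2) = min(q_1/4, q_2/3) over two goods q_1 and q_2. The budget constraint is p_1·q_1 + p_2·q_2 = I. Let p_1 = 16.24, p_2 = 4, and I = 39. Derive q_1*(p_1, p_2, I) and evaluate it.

Leontief preferences: the optimum is at the kink where q_1/4 = q_2/3, i.e. q_2 = (3/4)·q_1.
Budget: p_1·q_1 + p_2·(3/4)·q_1 = I, so (4·p_1 + 3·p_2)·q_1 = 4·I.
Demand: q_1*(p_1,p_2,I) = 4·I/(4·p_1 + 3·p_2), q_2* = 3·I/(4·p_1 + 3·p_2).
Here 4·16.24 + 3·4 = 76.96, giving q_1* = 2.027.

q_1* = 2.027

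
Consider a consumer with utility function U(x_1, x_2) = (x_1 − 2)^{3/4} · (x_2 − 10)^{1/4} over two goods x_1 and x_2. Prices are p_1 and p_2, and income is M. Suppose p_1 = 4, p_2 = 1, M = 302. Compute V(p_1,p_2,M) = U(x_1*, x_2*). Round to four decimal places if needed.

MRS = 3·(x_2−10)/(x_1−2). Tangency with p_1/p_2 gives x_2−10 = (1/3)·(p_1/p_2)·(x_1−2).
Substituting into the budget: x_1* = 2 + 0.75·(M − 2·p_1 − 10·p_2)/p_1, and x_2* = 10 + 0.25·(…)/p_2.
Discretionary income = 302 − 2·4 − 10·1 = 284; x_1* = 2 + 0.75·284/4 = 55.25; x_2* = 10 + 0.25·284/1 = 81.
Utility at the optimum: U(55.25, 81) = 57.2208.

V = 57.2208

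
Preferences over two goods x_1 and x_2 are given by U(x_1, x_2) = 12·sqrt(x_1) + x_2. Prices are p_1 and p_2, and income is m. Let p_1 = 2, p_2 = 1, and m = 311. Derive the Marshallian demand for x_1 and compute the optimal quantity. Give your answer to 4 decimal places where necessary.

x_1* = 9

Utility is quasi-linear in x_2; the FOC for x_1 is 6/√x_1 = p_1/p_2.
Thus x_1* = (6·p_2/p_1)² — independent of m — with the rest of income spent on x_2.
Plugging in: x_1* = (6·1/2)² = 9.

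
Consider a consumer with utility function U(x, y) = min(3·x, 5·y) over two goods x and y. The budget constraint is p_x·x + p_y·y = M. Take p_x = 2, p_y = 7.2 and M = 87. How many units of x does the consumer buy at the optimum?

x* = 13.7658

With perfect complements, no substitution: consume in ratio x:y = 5:3.
Budget: p_x·x + p_y·(3/5)·x = M, so (5·p_x + 3·p_y)·x = 5·M.
Demand: x*(p_x,p_y,M) = 5·M/(5·p_x + 3·p_y), y* = 3·M/(5·p_x + 3·p_y).
Here 5·2 + 3·7.2 = 31.6, giving x* = 13.7658.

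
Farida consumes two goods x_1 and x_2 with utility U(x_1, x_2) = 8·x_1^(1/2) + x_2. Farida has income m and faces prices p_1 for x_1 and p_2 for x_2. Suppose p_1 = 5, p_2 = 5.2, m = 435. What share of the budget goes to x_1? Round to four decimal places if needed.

share on x_1 = 0.1989

Set MRS = p_1/p_2: 4·x_1^(−1/2) = p_1/p_2.
Thus x_1* = (4·p_2/p_1)² — independent of m — with the rest of income spent on x_2.
Plugging in: x_1* = (4·5.2/5)² = 17.3056, x_2* = 67.0138.
Expenditure on x_1: 5·17.3056 = 86.528; share = 0.1989.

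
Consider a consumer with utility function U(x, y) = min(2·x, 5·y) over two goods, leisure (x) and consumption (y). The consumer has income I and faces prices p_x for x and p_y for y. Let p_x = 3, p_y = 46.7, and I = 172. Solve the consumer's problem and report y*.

Leontief preferences: the optimum is at the kink where x/5 = y/2, i.e. y = (2/5)·x.
Budget: p_x·x + p_y·(2/5)·x = I, so (5·p_x + 2·p_y)·x = 5·I.
Demand: x*(p_x,p_y,I) = 5·I/(5·p_x + 2·p_y), y* = 2·I/(5·p_x + 2·p_y).
Here 5·3 + 2·46.7 = 108.4, giving y* = 3.1734.

y* = 3.1734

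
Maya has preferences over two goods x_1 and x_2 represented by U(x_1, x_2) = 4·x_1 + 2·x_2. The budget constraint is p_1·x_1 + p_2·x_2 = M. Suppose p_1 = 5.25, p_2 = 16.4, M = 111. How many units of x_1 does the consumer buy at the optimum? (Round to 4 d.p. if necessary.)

Linear utility — the consumer picks whichever good has higher MU/price: 4/5.25 = 0.7619 vs 2/16.4 = 0.122.
x_1 gives more utility per dollar, so spend all income on x_1: x_1* = M/p_1, x_2* = 0.
Numerically: x_1* = 21.1429, x_2* = 0.

x_1* = 21.1429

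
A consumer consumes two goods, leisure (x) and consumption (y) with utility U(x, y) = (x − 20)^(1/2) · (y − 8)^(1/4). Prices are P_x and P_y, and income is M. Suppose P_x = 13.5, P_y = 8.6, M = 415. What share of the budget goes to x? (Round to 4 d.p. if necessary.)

Let x' = x−20, y' = y−8. MRS = 2·y'/x' = P_x/P_y.
Substituting into the budget: x* = 20 + 2/3·(M − 20·P_x − 8·P_y)/P_x, and y* = 8 + 1/3·(…)/P_y.
Discretionary income = 415 − 20·13.5 − 8·8.6 = 76.2; x* = 20 + 2/3·76.2/13.5 = 23.763; y* = 8 + 1/3·76.2/8.6 = 10.9535.
Expenditure on x: 13.5·23.763 = 320.8; share = 0.773.

share on x = 0.773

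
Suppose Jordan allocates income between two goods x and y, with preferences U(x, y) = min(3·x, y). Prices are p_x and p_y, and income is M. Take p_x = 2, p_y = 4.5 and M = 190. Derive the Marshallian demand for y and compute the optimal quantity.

Leontief preferences: the optimum is at the kink where x/1 = y/3, i.e. y = 3·x.
Budget: p_x·x + p_y·3·x = M, so (p_x + 3·p_y)·x = M.
Demand: x*(p_x,p_y,M) = M/(p_x + 3·p_y), y* = 3·M/(p_x + 3·p_y).
Here 2 + 3·4.5 = 15.5, giving y* = 36.7742.

y* = 36.7742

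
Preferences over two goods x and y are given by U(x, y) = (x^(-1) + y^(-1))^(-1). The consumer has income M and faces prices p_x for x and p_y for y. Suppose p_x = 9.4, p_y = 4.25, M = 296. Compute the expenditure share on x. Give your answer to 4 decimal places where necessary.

Substitute y = (y/x)·x into the budget: x* = M/(p_x + p_y·(y/x)).
Numerically y/x = 1.4872, so x* = 296/(9.4 + 4.25·1.4872) = 18.8288 and y* = 1.4872·18.8288 = 28.0022.
Expenditure on x: 9.4·18.8288 = 176.9907; share = 0.5979.

share on x = 0.5979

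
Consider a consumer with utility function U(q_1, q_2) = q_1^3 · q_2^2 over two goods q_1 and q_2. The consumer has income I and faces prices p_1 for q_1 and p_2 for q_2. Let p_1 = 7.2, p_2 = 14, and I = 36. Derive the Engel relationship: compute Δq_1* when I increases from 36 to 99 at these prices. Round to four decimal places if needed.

Δq_1* = 5.25

Demand: q_1*(p_1,p_2,I) = 0.6·I/p_1 and q_2* = 0.4·I/p_2.
At p_1=7.2, p_2=14, I=36: q_1* = 0.6·36/7.2 = 3.
At I' = 99: q_1* = 8.25. Change: 8.25 − 3 = 5.25.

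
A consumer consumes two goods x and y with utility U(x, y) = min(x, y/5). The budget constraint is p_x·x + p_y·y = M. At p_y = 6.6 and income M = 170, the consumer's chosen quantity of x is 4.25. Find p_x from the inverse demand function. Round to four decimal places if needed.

With perfect complements, no substitution: consume in ratio x:y = 1:5.
Budget: p_x·x + p_y·5·x = M, so (p_x + 5·p_y)·x = M.
Demand: x*(p_x,p_y,M) = M/(p_x + 5·p_y), y* = 5·M/(p_x + 5·p_y).
Set x* = 4.25 in the demand function and solve for p_x: p_x = 7.

p_x = 7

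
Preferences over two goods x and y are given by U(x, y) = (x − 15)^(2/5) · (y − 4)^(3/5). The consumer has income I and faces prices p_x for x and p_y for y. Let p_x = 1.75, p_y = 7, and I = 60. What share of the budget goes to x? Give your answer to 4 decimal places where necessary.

share on x = 0.4758

This is Cobb-Douglas in (x−15, y−4): tangency gives 0.4·p_y·(y−4) = 0.6·p_x·(x−15).
Substituting into the budget: x* = 15 + 0.4·(I − 15·p_x − 4·p_y)/p_x, and y* = 4 + 0.6·(…)/p_y.
Discretionary income = 60 − 15·1.75 − 4·7 = 5.75; x* = 15 + 0.4·5.75/1.75 = 16.3143; y* = 4 + 0.6·5.75/7 = 4.4929.
Expenditure on x: 1.75·16.3143 = 28.55; share = 0.4758.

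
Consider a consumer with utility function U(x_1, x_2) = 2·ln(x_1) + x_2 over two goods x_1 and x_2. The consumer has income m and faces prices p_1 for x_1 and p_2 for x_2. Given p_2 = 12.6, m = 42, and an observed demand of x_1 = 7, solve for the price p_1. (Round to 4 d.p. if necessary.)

Set MRS = p_1/p_2: (2/x_1)/1 = p_1/p_2.
So x_1*(p_1,p_2) = 2·p_2/p_1, independent of income; and x_2* = (m − 2·p_2)/p_2.
Set x_1* = 7 in the demand function and solve for p_1: p_1 = 3.6.

p_1 = 3.6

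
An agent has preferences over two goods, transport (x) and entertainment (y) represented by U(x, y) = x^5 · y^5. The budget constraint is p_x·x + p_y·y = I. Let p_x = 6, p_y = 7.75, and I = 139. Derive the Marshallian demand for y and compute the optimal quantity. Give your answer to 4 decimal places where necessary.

The MRS is y/x. Set MRS = p_x/p_y.
Rearranging, p_y·y = p_x·x. Substituting into the budget gives p_x·x·(1 + 1) = I.
Demand: x*(p_x,p_y,I) = 0.5·I/p_x and y* = 0.5·I/p_y.
At p_x=6, p_y=7.75, I=139: y* = 0.5·139/7.75 = 8.9677.

y* = 8.9677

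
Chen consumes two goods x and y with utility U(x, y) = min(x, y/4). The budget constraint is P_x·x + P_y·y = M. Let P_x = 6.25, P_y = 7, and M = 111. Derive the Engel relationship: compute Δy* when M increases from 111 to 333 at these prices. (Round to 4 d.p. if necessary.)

Leontief preferences: the optimum is at the kink where x/1 = y/4, i.e. y = 4·x.
Budget: P_x·x + P_y·4·x = M, so (P_x + 4·P_y)·x = M.
Demand: x*(P_x,P_y,M) = M/(P_x + 4·P_y), y* = 4·M/(P_x + 4·P_y).
Here 6.25 + 4·7 = 34.25, giving y* = 12.9635.
At M' = 333: y* = 38.8905. Change: 38.8905 − 12.9635 = 25.927.

Δy* = 25.927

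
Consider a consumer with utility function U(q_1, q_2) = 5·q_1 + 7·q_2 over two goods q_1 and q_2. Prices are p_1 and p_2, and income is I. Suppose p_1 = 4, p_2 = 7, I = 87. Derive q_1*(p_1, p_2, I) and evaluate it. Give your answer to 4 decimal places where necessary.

q_1* = 21.75

Perfect substitutes: compare marginal utility per dollar. 5/p_1 vs 7/p_2 → 1.25 vs 1.
q_1 gives more utility per dollar, so spend all income on q_1: q_1* = I/p_1, q_2* = 0.
Numerically: q_1* = 21.75, q_2* = 0.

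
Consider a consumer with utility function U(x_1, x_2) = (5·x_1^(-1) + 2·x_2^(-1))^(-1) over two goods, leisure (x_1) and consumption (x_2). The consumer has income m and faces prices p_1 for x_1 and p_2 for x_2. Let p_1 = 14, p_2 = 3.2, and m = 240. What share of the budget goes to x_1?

MRS = MU_x_1/MU_x_2 = (5/2)·(x_2/x_1)^(2). Set equal to p_1/p_2.
Solve for the ratio: x_2/x_1 = [(2/5)·p_1/p_2]^(0.5).
With the ratio pinned down, the budget gives x_1* = m/(p_1 + p_2·(x_2/x_1)) and x_2* = (x_2/x_1)·x_1*.
Numerically x_2/x_1 = 1.322876, so x_1* = 240/(14 + 3.2·1.322876) = 13.1628 and x_2* = 1.322876·13.1628 = 17.4127.
Expenditure on x_1: 14·13.1628 = 184.2792; share = 0.7678.

share on x_1 = 0.7678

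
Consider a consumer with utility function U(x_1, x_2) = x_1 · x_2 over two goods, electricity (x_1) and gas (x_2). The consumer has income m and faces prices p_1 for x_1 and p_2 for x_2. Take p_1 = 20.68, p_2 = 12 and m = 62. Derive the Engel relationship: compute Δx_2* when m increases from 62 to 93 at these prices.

Δx_2* = 1.2917

The MRS is x_2/x_1. Set MRS = p_1/p_2.
So p_2·x_2 = p_1·x_1; combined with the budget, a share 0.5 of income goes to x_1.
Demand: x_1*(p_1,p_2,m) = 0.5·m/p_1 and x_2* = 0.5·m/p_2.
At p_1=20.68, p_2=12, m=62: x_2* = 0.5·62/12 = 2.5833.
At m' = 93: x_2* = 3.875. Change: 3.875 − 2.5833 = 1.2917.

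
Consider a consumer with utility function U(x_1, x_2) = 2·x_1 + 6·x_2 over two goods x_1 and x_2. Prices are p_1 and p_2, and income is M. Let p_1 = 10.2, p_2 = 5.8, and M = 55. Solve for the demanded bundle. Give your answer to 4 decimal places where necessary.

x_1* = 0, x_2* = 9.4828

Linear utility — the consumer picks whichever good has higher MU/price: 2/10.2 = 0.1961 vs 6/5.8 = 1.0345.
x_2 gives more utility per dollar, so spend all income on x_2: x_2* = M/p_2, x_1* = 0.
Numerically: x_1* = 0, x_2* = 9.4828.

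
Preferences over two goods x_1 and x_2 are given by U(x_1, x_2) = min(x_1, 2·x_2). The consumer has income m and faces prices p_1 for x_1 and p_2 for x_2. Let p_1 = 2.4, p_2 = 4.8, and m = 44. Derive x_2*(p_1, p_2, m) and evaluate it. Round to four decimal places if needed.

x_2* = 4.5833

Leontief preferences: the optimum is at the kink where x_1/2 = x_2/1, i.e. x_2 = (1/2)·x_1.
Budget: p_1·x_1 + p_2·(1/2)·x_1 = m, so (2·p_1 + p_2)·x_1 = 2·m.
Demand: x_1*(p_1,p_2,m) = 2·m/(2·p_1 + p_2), x_2* = m/(2·p_1 + p_2).
Here 2·2.4 + 4.8 = 9.6, giving x_2* = 4.5833.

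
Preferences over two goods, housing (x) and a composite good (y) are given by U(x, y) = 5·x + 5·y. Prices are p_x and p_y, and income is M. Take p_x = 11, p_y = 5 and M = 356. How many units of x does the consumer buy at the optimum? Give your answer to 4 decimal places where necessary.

Linear utility — the consumer picks whichever good has higher MU/price: 5/11 = 0.4545 vs 5/5 = 1.
y gives more utility per dollar, so spend all income on y: y* = M/p_y, x* = 0.
Numerically: x* = 0, y* = 71.2.

x* = 0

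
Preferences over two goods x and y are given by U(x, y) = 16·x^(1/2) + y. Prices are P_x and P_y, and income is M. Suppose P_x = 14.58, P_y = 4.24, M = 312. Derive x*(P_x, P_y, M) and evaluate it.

MU_x = 8/√x, MU_y = 1. Tangency: 8/√x = P_x/P_y.
Thus x* = (8·P_y/P_x)² — independent of M — with the rest of income spent on y.
Plugging in: x* = (8·4.24/14.58)² = 5.4125.

x* = 5.4125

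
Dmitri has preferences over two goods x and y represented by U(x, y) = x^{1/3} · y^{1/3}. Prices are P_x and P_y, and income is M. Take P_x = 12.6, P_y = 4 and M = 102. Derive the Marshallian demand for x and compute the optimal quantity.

x* = 4.0476

Demand: x*(P_x,P_y,M) = 0.5·M/P_x and y* = 0.5·M/P_y.
At P_x=12.6, P_y=4, M=102: x* = 0.5·102/12.6 = 4.0476.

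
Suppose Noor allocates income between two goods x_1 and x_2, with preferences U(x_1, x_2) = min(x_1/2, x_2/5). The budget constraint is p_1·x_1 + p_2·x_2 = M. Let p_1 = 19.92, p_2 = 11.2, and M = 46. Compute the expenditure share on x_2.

share on x_2 = 0.5843

With perfect complements, no substitution: consume in ratio x_1:x_2 = 2:5.
Budget: p_1·x_1 + p_2·(5/2)·x_1 = M, so (2·p_1 + 5·p_2)·x_1 = 2·M.
Demand: x_1*(p_1,p_2,M) = 2·M/(2·p_1 + 5·p_2), x_2* = 5·M/(2·p_1 + 5·p_2).
Here 2·19.92 + 5·11.2 = 95.84, giving x_1* = 0.9599 and x_2* = 2.3998.
Expenditure on x_2: 11.2·2.3998 = 26.8781; share = 0.5843.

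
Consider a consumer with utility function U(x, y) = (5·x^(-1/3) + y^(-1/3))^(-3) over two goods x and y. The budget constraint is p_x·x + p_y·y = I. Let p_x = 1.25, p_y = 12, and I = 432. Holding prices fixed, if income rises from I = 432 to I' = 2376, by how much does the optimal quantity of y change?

From the CES first-order condition, 5·(y/x)^(4/3) = p_x/p_y.
Hence y/x = ((1/5)·p_x/p_y)^(1/(4/3)), i.e. raised to the 0.75 power.
With the ratio pinned down, the budget gives x* = I/(p_x + p_y·(y/x)) and y* = (y/x)·x*.
Numerically y/x = 0.054836, so x* = 432/(1.25 + 12·0.054836) = 226.4107 and y* = 0.054836·226.4107 = 12.4156.
At I' = 2376: y* = 68.2855. Change: 68.2855 − 12.4156 = 55.87.

Δy* = 55.87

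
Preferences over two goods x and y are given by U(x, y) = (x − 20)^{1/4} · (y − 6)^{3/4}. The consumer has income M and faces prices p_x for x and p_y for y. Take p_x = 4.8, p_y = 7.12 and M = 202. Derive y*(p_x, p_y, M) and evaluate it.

Let x' = x−20, y' = y−6. MRS = (1/3)·y'/x' = p_x/p_y.
Substituting into the budget: x* = 20 + 0.25·(M − 20·p_x − 6·p_y)/p_x, and y* = 6 + 0.75·(…)/p_y.
Discretionary income = 202 − 20·4.8 − 6·7.12 = 63.28; y* = 6 + 0.75·63.28/7.12 = 12.6657.

y* = 12.6657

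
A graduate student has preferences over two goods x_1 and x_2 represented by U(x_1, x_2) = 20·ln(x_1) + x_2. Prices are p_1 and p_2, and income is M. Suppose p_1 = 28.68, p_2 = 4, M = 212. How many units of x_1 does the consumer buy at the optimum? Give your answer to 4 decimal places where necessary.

Set MRS = p_1/p_2: (20/x_1)/1 = p_1/p_2.
So x_1*(p_1,p_2) = 20·p_2/p_1, independent of income; and x_2* = (M − 20·p_2)/p_2.
At the given prices: x_1* = 20·4/28.68 = 2.7894.

x_1* = 2.7894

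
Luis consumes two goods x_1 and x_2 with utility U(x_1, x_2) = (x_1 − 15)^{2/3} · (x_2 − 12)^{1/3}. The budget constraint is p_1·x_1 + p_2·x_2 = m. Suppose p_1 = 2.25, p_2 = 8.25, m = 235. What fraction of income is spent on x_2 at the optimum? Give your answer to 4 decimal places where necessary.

This is Cobb-Douglas in (x_1−15, x_2−12): tangency gives 2/3·p_2·(x_2−12) = 1/3·p_1·(x_1−15).
After buying the subsistence bundle (15, 12), a share 2/3 of the remaining income goes to x_1: x_1* = 15 + 2/3·(m − 15p_1 − 12p_2)/p_1.
Discretionary income = 235 − 15·2.25 − 12·8.25 = 102.25; x_1* = 15 + 2/3·102.25/2.25 = 45.2963; x_2* = 12 + 1/3·102.25/8.25 = 16.1313.
Expenditure on x_2: 8.25·16.1313 = 133.0833; share = 0.5663.

share on x_2 = 0.5663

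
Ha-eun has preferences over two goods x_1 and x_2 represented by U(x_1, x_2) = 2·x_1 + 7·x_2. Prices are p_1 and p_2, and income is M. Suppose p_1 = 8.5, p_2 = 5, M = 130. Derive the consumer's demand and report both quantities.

x_1* = 0, x_2* = 26

Linear utility — the consumer picks whichever good has higher MU/price: 2/8.5 = 0.2353 vs 7/5 = 1.4.
x_2 gives more utility per dollar, so spend all income on x_2: x_2* = M/p_2, x_1* = 0.
Numerically: x_1* = 0, x_2* = 26.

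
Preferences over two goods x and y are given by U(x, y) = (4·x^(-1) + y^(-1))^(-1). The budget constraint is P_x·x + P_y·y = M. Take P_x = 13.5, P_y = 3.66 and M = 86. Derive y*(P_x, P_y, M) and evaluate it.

MU_x ∝ 4·x^(-2), MU_y ∝ y^(-2), so MRS = 4·(y/x)^(2) = P_x/P_y.
Hence y/x = ((1/4)·P_x/P_y)^(1/(2)), i.e. raised to the 0.5 power.
With the ratio pinned down, the budget gives x* = M/(P_x + P_y·(y/x)) and y* = (y/x)·x*.
Numerically y/x = 0.960277, so x* = 86/(13.5 + 3.66·0.960277) = 5.0545 and y* = 0.960277·5.0545 = 4.8537.

y* = 4.8537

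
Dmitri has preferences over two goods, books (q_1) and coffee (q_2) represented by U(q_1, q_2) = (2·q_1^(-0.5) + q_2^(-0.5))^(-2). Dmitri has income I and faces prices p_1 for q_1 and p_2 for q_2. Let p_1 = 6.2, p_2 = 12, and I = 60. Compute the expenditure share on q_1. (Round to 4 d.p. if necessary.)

MU_q_1 ∝ 2·q_1^(-1.5), MU_q_2 ∝ q_2^(-1.5), so MRS = 2·(q_2/q_1)^(1.5) = p_1/p_2.
Solve for the ratio: q_2/q_1 = [(1/2)·p_1/p_2]^(2/3).
With the ratio pinned down, the budget gives q_1* = I/(p_1 + p_2·(q_2/q_1)) and q_2* = (q_2/q_1)·q_1*.
Numerically q_2/q_1 = 0.405621, so q_1* = 60/(6.2 + 12·0.405621) = 5.4213 and q_2* = 0.405621·5.4213 = 2.199.
Expenditure on q_1: 6.2·5.4213 = 33.6121; share = 0.5602.

share on q_1 = 0.5602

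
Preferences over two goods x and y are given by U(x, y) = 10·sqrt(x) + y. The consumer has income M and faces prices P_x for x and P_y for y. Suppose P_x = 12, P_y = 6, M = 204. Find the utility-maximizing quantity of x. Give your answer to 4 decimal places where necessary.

Thus x* = (5·P_y/P_x)² — independent of M — with the rest of income spent on y.
Plugging in: x* = (5·6/12)² = 6.25.

x* = 6.25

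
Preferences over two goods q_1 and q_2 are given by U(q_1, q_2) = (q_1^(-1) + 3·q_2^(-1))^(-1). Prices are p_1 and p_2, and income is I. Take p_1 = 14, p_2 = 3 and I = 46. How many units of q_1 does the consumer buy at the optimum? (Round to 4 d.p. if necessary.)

From the CES first-order condition, (1/3)·(q_2/q_1)^(2) = p_1/p_2.
Hence q_2/q_1 = (3·p_1/p_2)^(1/(2)), i.e. raised to the 0.5 power.
Substitute q_2 = (q_2/q_1)·q_1 into the budget: q_1* = I/(p_1 + p_2·(q_2/q_1)).
Numerically q_2/q_1 = 3.741657, so q_1* = 46/(14 + 3·3.741657) = 1.8236.

q_1* = 1.8236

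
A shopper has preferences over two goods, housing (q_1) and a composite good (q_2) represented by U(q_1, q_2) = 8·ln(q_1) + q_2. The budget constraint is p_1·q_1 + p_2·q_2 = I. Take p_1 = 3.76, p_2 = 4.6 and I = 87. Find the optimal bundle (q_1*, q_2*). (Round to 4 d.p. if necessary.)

MU_q_1 = 8/q_1, MU_q_2 = 1. Tangency: 8/q_1 = p_1/p_2.
So q_1*(p_1,p_2) = 8·p_2/p_1, independent of income; and q_2* = (I − 8·p_2)/p_2.
At the given prices: q_1* = 8·4.6/3.76 = 9.7872, and q_2* = 10.913.

q_1* = 9.7872, q_2* = 10.913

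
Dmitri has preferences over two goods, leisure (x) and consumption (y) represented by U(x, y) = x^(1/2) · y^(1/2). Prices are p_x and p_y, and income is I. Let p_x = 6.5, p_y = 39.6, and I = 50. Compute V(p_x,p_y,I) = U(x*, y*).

V = 1.5582

Tangency: MRS = y/x = p_x/p_y.
So 0.5·p_y·y = 0.5·p_x·x; combined with the budget, a share 0.5 of income goes to x.
Demand: x*(p_x,p_y,I) = 0.5·I/p_x and y* = 0.5·I/p_y.
At p_x=6.5, p_y=39.6, I=50: x* = 0.5·50/6.5 = 3.8462, y* = 0.6313.
Utility at the optimum: U(3.8462, 0.6313) = 1.5582.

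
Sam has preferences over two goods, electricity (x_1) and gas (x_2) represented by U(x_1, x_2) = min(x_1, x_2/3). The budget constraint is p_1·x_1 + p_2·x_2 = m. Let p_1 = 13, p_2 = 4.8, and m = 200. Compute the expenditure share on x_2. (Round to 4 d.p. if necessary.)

share on x_2 = 0.5255

Leontief preferences: the optimum is at the kink where x_1/1 = x_2/3, i.e. x_2 = 3·x_1.
Budget: p_1·x_1 + p_2·3·x_1 = m, so (p_1 + 3·p_2)·x_1 = m.
Demand: x_1*(p_1,p_2,m) = m/(p_1 + 3·p_2), x_2* = 3·m/(p_1 + 3·p_2).
Here 13 + 3·4.8 = 27.4, giving x_1* = 7.2993 and x_2* = 21.8978.
Expenditure on x_2: 4.8·21.8978 = 105.1095; share = 0.5255.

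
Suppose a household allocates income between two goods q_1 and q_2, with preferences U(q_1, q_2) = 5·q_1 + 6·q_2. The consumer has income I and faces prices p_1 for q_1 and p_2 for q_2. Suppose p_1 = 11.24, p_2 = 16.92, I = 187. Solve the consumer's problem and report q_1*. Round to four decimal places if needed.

Linear utility — the consumer picks whichever good has higher MU/price: 5/11.24 = 0.4448 vs 6/16.92 = 0.3546.
q_1 gives more utility per dollar, so spend all income on q_1: q_1* = I/p_1, q_2* = 0.
Numerically: q_1* = 16.637, q_2* = 0.

q_1* = 16.637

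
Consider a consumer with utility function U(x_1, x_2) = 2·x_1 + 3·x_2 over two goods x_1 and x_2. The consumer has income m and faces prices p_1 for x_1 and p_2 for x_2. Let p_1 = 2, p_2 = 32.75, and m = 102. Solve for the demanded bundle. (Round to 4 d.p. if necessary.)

x_1* = 51, x_2* = 0

x_1 gives more utility per dollar, so spend all income on x_1: x_1* = m/p_1, x_2* = 0.
Numerically: x_1* = 51, x_2* = 0.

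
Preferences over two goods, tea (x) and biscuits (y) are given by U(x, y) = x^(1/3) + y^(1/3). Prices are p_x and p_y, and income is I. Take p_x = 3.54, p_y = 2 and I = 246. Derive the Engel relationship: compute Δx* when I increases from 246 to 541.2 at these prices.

Substitute y = (y/x)·x into the budget: x* = I/(p_x + p_y·(y/x)).
Numerically y/x = 2.354832, so x* = 246/(3.54 + 2·2.354832) = 29.8194.
At I' = 541.2: x* = 65.6027. Change: 65.6027 − 29.8194 = 35.7833.

Δx* = 35.7833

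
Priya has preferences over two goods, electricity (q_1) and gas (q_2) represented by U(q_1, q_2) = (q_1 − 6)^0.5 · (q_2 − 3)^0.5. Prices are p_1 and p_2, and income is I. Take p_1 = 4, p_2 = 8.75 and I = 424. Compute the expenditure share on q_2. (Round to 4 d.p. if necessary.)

share on q_2 = 0.5027

This is Cobb-Douglas in (q_1−6, q_2−3): tangency gives 0.5·p_2·(q_2−3) = 0.5·p_1·(q_1−6).
Substituting into the budget: q_1* = 6 + 0.5·(I − 6·p_1 − 3·p_2)/p_1, and q_2* = 3 + 0.5·(…)/p_2.
Discretionary income = 424 − 6·4 − 3·8.75 = 373.75; q_1* = 6 + 0.5·373.75/4 = 52.7188; q_2* = 3 + 0.5·373.75/8.75 = 24.3571.
Expenditure on q_2: 8.75·24.3571 = 213.125; share = 0.5027.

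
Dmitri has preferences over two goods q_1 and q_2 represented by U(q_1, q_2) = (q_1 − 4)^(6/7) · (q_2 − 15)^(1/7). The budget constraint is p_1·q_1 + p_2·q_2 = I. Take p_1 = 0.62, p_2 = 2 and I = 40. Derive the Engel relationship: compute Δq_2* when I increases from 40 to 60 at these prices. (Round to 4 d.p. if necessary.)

MRS = 6·(q_2−15)/(q_1−4). Tangency with p_1/p_2 gives q_2−15 = (1/6)·(p_1/p_2)·(q_1−4).
Substituting into the budget: q_1* = 4 + 6/7·(I − 4·p_1 − 15·p_2)/p_1, and q_2* = 15 + 1/7·(…)/p_2.
Discretionary income = 40 − 4·0.62 − 15·2 = 7.52; q_2* = 15 + 1/7·7.52/2 = 15.5371.
At I' = 60: q_2* = 16.9657. Change: 16.9657 − 15.5371 = 1.4286.

Δq_2* = 1.4286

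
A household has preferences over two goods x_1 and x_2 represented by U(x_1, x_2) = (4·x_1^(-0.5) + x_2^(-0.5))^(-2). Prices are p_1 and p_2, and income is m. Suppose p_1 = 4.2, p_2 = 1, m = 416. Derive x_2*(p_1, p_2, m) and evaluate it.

From the CES first-order condition, 4·(x_2/x_1)^(1.5) = p_1/p_2.
Solve for the ratio: x_2/x_1 = [(1/4)·p_1/p_2]^(2/3).
Substitute x_2 = (x_2/x_1)·x_1 into the budget: x_1* = m/(p_1 + p_2·(x_2/x_1)).
Numerically x_2/x_1 = 1.033062, so x_1* = 416/(4.2 + 1·1.033062) = 79.4946 and x_2* = 1.033062·79.4946 = 82.1228.

x_2* = 82.1228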